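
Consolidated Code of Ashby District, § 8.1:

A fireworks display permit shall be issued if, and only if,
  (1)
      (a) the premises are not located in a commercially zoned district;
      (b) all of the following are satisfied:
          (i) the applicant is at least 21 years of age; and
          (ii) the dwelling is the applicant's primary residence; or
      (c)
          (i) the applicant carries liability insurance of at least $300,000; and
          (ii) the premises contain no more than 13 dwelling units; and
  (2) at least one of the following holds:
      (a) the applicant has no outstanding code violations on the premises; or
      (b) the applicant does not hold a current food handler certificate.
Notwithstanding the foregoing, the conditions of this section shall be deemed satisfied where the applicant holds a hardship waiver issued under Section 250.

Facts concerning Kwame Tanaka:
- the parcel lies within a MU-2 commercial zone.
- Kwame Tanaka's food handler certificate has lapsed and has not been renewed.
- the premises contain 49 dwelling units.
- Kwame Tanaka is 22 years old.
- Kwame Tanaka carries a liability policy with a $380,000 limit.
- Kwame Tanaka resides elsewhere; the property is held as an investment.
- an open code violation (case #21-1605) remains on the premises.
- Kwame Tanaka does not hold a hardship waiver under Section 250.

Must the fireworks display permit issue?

No — denied.

(a) not (commercially zoned) — fails.
(i) age ≥ 21 — holds.
(ii) primary residence — not met.
(b): T AND F → false.
(i) insurance ≥ $300,000 — holds.
(ii) ≤ 13 units — fails.
So (c) is not satisfied (T AND F).
So (1) is not satisfied (F OR F OR F).
(a) no code violations — fails.
(b) not (food handler cert.) — holds.
(2): F OR T → true.
So Overall is not satisfied (F AND T).
Exception (hardship waiver) — not satisfied.
Result: main false OR exception false → false.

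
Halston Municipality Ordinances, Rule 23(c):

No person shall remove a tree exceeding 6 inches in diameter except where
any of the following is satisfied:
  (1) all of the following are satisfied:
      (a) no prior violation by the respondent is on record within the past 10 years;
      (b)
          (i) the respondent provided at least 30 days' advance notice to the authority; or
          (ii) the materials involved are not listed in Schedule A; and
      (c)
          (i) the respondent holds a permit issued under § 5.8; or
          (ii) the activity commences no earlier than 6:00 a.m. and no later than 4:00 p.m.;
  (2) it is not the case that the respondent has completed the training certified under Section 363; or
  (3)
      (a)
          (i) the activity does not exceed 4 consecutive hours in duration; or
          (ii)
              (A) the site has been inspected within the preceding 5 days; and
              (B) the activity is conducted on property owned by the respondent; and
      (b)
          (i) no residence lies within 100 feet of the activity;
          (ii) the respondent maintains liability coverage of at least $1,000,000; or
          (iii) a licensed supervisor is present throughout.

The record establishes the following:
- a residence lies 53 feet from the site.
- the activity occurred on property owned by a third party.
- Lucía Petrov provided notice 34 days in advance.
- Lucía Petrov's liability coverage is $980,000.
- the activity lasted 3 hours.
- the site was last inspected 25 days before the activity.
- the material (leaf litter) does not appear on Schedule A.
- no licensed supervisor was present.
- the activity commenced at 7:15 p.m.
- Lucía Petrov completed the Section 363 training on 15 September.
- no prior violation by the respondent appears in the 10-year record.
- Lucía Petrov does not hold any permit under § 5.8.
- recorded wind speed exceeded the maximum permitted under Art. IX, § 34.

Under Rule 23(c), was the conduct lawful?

(a) no prior violation — met.
(i) ≥30 days' notice — holds.
(ii) not (Schedule A material) — met.
(b): T OR T → true.
(i) holds permit — not met.
(ii) start within hours — not satisfied.
(c) = F OR F = false.
(1): T AND T AND F → false.
(2) not (training certified) — not met.
(i) ≤ 4 hrs duration — met.
(A) site inspected — fails.
(B) own property — fails.
So (ii) is not satisfied (F AND F).
(a): T OR F → true.
(i) no residence in 100 ft — fails.
(ii) coverage ≥ $1,000,000 — not met.
(iii) supervisor present — not satisfied.
(b) = F OR F OR F = false.
(3) = T AND F = false.
Overall = F OR F OR F = false.

No — unlawful.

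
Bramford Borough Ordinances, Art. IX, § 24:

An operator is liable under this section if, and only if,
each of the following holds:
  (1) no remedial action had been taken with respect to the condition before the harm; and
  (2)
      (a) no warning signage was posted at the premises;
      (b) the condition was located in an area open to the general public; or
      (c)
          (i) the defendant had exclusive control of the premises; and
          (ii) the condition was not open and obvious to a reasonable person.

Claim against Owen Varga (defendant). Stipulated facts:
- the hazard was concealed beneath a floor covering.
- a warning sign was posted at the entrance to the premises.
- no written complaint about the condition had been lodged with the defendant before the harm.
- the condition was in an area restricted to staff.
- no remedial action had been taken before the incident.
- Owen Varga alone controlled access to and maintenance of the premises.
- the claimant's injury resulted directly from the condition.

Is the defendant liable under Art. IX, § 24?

(1) no remedial action — satisfied.
(a) no signage posted — fails.
(b) public area — not satisfied.
(i) exclusive control — satisfied.
(ii) not open/obvious — met.
(c) = T AND T = true.
So (2) is satisfied (F OR F OR T).
So Overall is satisfied (T AND T).

Yes — liable.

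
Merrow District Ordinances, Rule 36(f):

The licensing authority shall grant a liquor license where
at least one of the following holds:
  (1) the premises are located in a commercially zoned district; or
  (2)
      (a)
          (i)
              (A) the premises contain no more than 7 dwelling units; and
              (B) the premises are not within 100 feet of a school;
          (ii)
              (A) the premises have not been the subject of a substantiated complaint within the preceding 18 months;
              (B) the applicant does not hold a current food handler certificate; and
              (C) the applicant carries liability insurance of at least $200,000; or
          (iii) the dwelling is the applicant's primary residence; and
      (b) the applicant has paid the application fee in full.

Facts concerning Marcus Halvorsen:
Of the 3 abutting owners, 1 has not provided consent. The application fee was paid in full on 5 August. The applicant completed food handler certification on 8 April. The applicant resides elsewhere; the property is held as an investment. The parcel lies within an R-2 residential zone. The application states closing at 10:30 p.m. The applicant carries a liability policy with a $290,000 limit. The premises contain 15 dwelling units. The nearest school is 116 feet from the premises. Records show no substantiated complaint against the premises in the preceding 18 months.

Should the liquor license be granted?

(1) commercially zoned — not met.
(A) ≤ 7 units — not satisfied.
(B) ≥100 ft from school — holds.
(i) = F AND T = false.
(A) no complaint in 18 mo. — satisfied.
(B) not (food handler cert.) — not met.
(C) insurance ≥ $200,000 — met.
So (ii) is not satisfied (T AND F AND T).
(iii) primary residence — not satisfied.
So (a) is not satisfied (F OR F OR F).
(b) fee paid — satisfied.
So (2) is not satisfied (F AND T).
Overall = F OR F = false.

No — denied.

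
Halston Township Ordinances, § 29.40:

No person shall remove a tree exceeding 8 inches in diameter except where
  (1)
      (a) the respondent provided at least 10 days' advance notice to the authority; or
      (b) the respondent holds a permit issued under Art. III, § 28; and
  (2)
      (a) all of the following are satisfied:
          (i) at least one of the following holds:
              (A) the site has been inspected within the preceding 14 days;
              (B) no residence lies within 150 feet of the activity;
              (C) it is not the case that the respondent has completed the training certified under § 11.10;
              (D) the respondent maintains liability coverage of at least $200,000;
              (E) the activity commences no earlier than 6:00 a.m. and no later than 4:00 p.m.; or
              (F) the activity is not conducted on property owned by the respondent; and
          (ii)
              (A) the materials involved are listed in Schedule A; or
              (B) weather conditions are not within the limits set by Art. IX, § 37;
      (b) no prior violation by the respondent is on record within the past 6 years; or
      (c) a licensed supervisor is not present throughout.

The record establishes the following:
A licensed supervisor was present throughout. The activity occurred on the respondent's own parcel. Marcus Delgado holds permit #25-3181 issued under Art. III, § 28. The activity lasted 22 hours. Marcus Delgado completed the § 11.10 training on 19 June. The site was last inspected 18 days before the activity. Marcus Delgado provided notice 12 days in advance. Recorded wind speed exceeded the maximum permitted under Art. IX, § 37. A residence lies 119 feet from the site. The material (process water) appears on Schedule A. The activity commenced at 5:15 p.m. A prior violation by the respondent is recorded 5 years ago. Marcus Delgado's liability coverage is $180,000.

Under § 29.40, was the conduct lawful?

No — unlawful.

(a) ≥10 days' notice — holds.
(b) holds permit — satisfied.
So (1) is satisfied (T OR T).
(A) site inspected — not satisfied.
(B) no residence in 150 ft — fails.
(C) not (training certified) — not satisfied.
(D) coverage ≥ $200,000 — fails.
(E) start within hours — fails.
(F) not (own property) — not met.
So (i) is not satisfied (F OR F OR F OR F OR F OR F).
(A) Schedule A material — holds.
(B) not (weather ok) — holds.
(ii) = T OR T = true.
(a) = F AND T = false.
(b) no prior violation — fails.
(c) not (supervisor present) — not satisfied.
(2) = F OR F OR F = false.
So Overall is not satisfied (T AND F).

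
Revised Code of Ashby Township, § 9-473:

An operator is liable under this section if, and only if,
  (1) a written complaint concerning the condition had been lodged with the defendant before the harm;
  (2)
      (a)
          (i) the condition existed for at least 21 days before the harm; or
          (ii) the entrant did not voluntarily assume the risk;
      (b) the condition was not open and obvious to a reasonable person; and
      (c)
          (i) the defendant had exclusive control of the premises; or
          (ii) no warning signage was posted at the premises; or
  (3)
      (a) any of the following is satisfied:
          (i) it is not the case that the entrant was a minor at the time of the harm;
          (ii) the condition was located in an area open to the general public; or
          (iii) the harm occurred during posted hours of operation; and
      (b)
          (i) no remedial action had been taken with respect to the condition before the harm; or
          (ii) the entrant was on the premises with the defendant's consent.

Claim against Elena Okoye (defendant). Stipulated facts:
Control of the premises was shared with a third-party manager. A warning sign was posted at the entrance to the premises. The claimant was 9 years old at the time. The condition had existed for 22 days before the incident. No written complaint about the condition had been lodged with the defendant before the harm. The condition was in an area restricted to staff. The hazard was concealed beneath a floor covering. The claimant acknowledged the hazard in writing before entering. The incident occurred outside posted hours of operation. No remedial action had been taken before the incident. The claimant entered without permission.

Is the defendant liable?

(1) complaint lodged — fails.
(i) condition ≥21 days old — satisfied.
(ii) no assumed risk — not met.
(a): T OR F → true.
(b) not open/obvious — met.
(i) exclusive control — not satisfied.
(ii) no signage posted — not satisfied.
So (c) is not satisfied (F OR F).
(2): T AND T AND F → false.
(i) not (entrant a minor) — not met.
(ii) public area — not met.
(iii) during posted hours — not met.
(a) = F OR F OR F = false.
(i) no remedial action — met.
(ii) consent to enter — fails.
So (b) is satisfied (T OR F).
(3) = F AND T = false.
Overall: F OR F OR F → false.

No — not liable.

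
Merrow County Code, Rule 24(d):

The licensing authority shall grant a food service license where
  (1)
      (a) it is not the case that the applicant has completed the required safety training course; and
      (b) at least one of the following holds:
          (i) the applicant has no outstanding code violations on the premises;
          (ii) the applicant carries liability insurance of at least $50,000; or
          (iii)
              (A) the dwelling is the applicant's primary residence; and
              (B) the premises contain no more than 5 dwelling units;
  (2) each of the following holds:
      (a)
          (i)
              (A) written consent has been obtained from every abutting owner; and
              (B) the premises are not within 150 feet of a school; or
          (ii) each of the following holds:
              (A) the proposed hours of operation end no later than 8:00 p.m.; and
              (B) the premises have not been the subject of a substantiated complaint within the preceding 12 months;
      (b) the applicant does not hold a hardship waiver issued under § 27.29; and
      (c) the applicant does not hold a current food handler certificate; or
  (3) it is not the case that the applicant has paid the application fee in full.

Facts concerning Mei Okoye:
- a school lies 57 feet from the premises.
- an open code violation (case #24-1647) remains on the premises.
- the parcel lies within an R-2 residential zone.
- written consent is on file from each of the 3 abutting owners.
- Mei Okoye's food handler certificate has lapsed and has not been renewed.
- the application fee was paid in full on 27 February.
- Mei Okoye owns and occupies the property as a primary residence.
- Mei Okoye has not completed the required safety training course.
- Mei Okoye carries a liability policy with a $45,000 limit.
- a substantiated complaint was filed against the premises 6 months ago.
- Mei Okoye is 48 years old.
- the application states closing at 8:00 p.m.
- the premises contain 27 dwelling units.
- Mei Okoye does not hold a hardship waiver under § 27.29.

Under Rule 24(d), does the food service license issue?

(a) not (safety training) — holds.
(i) no code violations — not met.
(ii) insurance ≥ $50,000 — fails.
(A) primary residence — holds.
(B) ≤ 5 units — not satisfied.
(iii): T AND F → false.
(b): F OR F OR F → false.
(1) = T AND F = false.
(A) all abutters consent — satisfied.
(B) ≥150 ft from school — fails.
So (i) is not satisfied (T AND F).
(A) closes by 8 p.m. — satisfied.
(B) no complaint in 12 mo. — not satisfied.
(ii): T AND F → false.
(a): F OR F → false.
(b) not (hardship waiver) — satisfied.
(c) not (food handler cert.) — satisfied.
So (2) is not satisfied (F AND T AND T).
(3) not (fee paid) — not met.
Overall = F OR F OR F = false.

No — denied.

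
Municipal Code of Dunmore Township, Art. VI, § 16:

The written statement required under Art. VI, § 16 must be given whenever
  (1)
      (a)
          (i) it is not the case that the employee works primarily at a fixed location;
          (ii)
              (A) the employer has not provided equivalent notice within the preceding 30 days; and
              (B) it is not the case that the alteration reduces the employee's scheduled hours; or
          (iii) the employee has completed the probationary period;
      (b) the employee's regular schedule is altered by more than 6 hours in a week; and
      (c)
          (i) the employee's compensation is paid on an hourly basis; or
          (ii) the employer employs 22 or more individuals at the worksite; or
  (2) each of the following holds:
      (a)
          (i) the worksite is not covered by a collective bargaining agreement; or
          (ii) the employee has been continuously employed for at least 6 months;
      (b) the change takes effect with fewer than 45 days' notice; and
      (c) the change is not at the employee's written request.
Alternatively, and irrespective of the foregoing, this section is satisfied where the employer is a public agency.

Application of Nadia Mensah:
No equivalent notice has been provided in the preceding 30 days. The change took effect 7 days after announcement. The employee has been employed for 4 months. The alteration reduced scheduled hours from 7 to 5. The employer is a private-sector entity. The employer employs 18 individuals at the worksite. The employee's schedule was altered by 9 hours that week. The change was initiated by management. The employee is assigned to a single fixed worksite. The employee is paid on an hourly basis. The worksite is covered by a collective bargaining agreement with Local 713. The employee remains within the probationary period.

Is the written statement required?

(i) not (fixed location) — not satisfied.
(A) no recent notice — met.
(B) not (hours reduced) — fails.
(ii): T AND F → false.
(iii) past probation — not met.
(a): F OR F OR F → false.
(b) schedule shift > 6h — met.
(i) hourly-paid — holds.
(ii) ≥ 22 at site — not met.
(c): T OR F → true.
(1) = F AND T AND T = false.
(i) no CBA — not satisfied.
(ii) tenure ≥ 6 mo. — fails.
(a) = F OR F = false.
(b) < 45 days' notice — holds.
(c) not employee-requested — satisfied.
(2): F AND T AND T → false.
So Overall is not satisfied (F OR F).
Exception (public agency) — not satisfied.
Result: main false OR exception false → false.

No — not required.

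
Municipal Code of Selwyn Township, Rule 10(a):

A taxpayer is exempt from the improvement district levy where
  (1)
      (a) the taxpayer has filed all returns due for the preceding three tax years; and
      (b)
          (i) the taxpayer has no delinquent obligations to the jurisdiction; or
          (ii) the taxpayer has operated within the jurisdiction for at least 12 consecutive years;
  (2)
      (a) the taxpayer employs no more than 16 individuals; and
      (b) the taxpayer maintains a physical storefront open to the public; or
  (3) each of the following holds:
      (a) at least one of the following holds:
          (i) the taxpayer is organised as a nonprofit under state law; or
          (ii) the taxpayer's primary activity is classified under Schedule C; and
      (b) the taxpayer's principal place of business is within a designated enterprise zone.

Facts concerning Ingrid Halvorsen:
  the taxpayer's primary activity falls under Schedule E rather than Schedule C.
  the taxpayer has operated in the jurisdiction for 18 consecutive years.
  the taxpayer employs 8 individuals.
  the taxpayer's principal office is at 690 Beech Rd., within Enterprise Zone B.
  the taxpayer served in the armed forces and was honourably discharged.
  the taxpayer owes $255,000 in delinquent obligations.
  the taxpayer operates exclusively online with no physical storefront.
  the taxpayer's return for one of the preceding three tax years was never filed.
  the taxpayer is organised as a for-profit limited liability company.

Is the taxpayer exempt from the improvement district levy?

(a) returns current — not met.
(i) no delinquency — not satisfied.
(ii) ≥ 12 yrs in jurisdiction — holds.
So (b) is satisfied (F OR T).
(1) = F AND T = false.
(a) ≤ 16 employees — met.
(b) has storefront — not met.
So (2) is not satisfied (T AND F).
(i) nonprofit — not met.
(ii) Schedule C activity — not met.
So (a) is not satisfied (F OR F).
(b) in enterprise zone — holds.
(3) = F AND T = false.
Overall: F OR F OR F → false.

No — not exempt.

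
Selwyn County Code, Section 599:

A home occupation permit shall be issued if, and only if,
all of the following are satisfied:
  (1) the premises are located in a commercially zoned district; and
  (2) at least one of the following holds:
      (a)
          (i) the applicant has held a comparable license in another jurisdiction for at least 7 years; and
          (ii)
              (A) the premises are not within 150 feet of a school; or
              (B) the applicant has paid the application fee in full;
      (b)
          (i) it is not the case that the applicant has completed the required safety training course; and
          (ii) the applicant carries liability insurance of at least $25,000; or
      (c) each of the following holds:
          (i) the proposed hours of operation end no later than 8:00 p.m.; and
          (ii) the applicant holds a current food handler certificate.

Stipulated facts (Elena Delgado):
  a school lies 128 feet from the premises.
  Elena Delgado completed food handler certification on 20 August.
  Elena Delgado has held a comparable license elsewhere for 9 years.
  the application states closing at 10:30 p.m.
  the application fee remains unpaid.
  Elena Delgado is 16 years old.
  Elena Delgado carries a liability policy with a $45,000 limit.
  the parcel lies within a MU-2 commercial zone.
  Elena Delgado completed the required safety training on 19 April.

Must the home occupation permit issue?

No — denied.

(1) commercially zoned — holds.
(i) prior license ≥ 7 yr — satisfied.
(A) ≥150 ft from school — not met.
(B) fee paid — not satisfied.
(ii) = F OR F = false.
(a) = T AND F = false.
(i) not (safety training) — not satisfied.
(ii) insurance ≥ $25,000 — satisfied.
(b): F AND T → false.
(i) closes by 8 p.m. — not met.
(ii) food handler cert. — holds.
So (c) is not satisfied (F AND T).
So (2) is not satisfied (F OR F OR F).
Overall = T AND F = false.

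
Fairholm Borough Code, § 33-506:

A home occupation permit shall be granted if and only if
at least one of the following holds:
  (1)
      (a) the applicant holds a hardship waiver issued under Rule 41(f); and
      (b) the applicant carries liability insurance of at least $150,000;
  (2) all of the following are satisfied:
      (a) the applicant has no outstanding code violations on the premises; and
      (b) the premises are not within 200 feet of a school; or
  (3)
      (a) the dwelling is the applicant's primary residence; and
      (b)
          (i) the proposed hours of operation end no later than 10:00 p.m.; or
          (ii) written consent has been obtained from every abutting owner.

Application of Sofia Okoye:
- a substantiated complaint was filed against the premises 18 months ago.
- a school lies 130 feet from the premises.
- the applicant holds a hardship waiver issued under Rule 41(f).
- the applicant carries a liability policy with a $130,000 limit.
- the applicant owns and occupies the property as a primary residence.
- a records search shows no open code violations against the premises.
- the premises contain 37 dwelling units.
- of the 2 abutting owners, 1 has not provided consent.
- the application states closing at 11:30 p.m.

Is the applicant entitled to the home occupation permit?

No — denied.

(a) hardship waiver — met.
(b) insurance ≥ $150,000 — not satisfied.
So (1) is not satisfied (T AND F).
(a) no code violations — met.
(b) ≥200 ft from school — fails.
So (2) is not satisfied (T AND F).
(a) primary residence — satisfied.
(i) closes by 10 p.m. — not satisfied.
(ii) all abutters consent — not satisfied.
(b): F OR F → false.
(3) = T AND F = false.
Overall = F OR F OR F = false.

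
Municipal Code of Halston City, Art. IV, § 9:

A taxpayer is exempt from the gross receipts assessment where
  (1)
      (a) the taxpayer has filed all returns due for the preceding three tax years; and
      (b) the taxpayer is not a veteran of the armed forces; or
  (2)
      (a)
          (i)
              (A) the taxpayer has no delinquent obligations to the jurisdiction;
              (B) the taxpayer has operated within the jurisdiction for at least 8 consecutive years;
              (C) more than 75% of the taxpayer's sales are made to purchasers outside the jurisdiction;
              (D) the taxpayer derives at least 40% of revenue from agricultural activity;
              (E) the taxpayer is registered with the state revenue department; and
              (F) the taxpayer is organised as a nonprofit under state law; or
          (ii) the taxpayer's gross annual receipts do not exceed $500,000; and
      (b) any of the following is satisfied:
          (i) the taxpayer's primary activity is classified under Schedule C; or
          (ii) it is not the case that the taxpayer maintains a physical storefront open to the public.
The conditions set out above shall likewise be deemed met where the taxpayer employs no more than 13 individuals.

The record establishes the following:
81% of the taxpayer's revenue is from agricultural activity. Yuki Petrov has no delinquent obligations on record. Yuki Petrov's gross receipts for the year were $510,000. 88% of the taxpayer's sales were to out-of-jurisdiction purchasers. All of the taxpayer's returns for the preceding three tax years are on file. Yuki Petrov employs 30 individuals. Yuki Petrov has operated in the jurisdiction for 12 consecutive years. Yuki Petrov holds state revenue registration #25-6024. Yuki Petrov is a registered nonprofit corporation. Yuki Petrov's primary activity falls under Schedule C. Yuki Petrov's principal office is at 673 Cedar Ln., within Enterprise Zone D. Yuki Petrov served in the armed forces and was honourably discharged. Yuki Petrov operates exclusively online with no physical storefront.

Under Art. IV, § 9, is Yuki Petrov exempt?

(a) returns current — satisfied.
(b) not (veteran) — fails.
(1): T AND F → false.
(A) no delinquency — holds.
(B) ≥ 8 yrs in jurisdiction — holds.
(C) >75% out-of-jur. sales — satisfied.
(D) ≥40% agricultural — holds.
(E) state-registered — holds.
(F) nonprofit — met.
(i) = T AND T AND T AND T AND T AND T = true.
(ii) receipts ≤ $500,000 — not satisfied.
(a) = T OR F = true.
(i) Schedule C activity — satisfied.
(ii) not (has storefront) — met.
So (b) is satisfied (T OR T).
So (2) is satisfied (T AND T).
Overall: F OR T → true.
Exception (≤ 13 employees) — not satisfied.
Result: main true OR exception false → true.

Yes — exempt.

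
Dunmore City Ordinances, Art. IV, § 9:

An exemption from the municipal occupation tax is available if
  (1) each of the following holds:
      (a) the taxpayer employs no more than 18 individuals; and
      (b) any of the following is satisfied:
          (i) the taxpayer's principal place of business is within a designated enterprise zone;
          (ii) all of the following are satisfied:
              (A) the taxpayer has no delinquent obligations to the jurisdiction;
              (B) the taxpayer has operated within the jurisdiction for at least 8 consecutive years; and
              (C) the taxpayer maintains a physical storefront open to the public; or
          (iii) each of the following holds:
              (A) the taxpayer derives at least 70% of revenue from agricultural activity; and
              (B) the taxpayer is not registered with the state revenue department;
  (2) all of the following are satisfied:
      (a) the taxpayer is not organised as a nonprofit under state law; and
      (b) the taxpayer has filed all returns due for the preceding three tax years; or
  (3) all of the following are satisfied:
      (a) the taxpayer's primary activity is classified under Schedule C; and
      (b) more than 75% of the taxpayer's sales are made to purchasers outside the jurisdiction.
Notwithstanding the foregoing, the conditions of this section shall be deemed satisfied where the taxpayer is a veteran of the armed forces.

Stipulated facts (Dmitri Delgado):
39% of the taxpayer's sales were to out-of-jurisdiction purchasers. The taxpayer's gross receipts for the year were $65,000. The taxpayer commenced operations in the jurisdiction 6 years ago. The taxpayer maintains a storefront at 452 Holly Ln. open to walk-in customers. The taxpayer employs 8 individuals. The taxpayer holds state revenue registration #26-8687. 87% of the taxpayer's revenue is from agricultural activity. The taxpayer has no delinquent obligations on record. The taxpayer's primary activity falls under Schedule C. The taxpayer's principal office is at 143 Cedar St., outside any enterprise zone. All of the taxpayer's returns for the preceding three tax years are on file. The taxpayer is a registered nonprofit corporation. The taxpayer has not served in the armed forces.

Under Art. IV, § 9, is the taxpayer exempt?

(a) ≤ 18 employees — satisfied.
(i) in enterprise zone — not satisfied.
(A) no delinquency — holds.
(B) ≥ 8 yrs in jurisdiction — not met.
(C) has storefront — holds.
So (ii) is not satisfied (T AND F AND T).
(A) ≥70% agricultural — met.
(B) not (state-registered) — fails.
(iii) = T AND F = false.
So (b) is not satisfied (F OR F OR F).
(1): T AND F → false.
(a) not (nonprofit) — not satisfied.
(b) returns current — holds.
So (2) is not satisfied (F AND T).
(a) Schedule C activity — met.
(b) >75% out-of-jur. sales — fails.
(3): T AND F → false.
Overall = F OR F OR F = false.
Exception (veteran) — not satisfied.
Result: main false OR exception false → false.

No — not exempt.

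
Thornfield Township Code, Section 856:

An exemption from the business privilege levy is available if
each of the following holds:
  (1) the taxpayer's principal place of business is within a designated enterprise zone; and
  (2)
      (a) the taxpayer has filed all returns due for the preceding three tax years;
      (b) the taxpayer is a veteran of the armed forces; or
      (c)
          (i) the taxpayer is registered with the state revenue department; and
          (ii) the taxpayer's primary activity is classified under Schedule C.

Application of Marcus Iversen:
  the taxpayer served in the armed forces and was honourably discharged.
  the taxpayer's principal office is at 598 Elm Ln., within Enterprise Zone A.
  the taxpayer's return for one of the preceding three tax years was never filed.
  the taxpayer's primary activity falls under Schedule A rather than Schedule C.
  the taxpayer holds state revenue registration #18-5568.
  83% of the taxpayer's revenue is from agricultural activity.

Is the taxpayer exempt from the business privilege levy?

Yes — exempt.

(1) in enterprise zone — holds.
(a) returns current — not met.
(b) veteran — met.
(i) state-registered — met.
(ii) Schedule C activity — not satisfied.
(c) = T AND F = false.
So (2) is satisfied (F OR T OR F).
So Overall is satisfied (T AND T).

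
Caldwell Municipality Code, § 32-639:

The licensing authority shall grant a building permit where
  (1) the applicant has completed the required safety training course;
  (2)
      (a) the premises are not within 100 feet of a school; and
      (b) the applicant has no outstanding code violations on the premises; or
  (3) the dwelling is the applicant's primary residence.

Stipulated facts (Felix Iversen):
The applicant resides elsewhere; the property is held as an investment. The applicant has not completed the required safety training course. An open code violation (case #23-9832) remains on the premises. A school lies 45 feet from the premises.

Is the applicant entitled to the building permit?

(1) safety training — not satisfied.
(a) ≥100 ft from school — fails.
(b) no code violations — fails.
(2): F AND F → false.
(3) primary residence — not satisfied.
Overall: F OR F OR F → false.

No — denied.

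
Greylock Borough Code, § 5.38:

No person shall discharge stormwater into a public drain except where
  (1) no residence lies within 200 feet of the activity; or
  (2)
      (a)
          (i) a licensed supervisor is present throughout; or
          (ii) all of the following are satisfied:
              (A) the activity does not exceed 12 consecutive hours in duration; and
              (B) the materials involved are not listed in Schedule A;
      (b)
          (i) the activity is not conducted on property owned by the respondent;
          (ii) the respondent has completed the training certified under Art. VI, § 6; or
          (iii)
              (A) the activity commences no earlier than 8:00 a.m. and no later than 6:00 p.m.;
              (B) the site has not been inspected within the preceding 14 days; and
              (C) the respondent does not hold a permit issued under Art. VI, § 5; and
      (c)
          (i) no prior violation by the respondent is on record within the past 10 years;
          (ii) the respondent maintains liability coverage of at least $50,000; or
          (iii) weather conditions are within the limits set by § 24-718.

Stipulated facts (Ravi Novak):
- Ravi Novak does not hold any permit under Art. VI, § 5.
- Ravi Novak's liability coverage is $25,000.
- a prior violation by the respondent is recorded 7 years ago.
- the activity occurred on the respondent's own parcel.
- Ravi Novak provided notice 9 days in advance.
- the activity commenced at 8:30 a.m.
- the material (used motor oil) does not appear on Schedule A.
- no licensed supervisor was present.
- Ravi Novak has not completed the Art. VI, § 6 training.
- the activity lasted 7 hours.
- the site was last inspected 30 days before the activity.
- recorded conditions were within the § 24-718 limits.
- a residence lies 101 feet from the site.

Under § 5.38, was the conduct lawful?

Yes — lawful.

(1) no residence in 200 ft — fails.
(i) supervisor present — not met.
(A) ≤ 12 hrs duration — satisfied.
(B) not (Schedule A material) — satisfied.
(ii): T AND T → true.
(a): F OR T → true.
(i) not (own property) — fails.
(ii) training certified — not satisfied.
(A) start within hours — satisfied.
(B) not (site inspected) — satisfied.
(C) not (holds permit) — met.
(iii): T AND T AND T → true.
(b) = F OR F OR T = true.
(i) no prior violation — not satisfied.
(ii) coverage ≥ $50,000 — not met.
(iii) weather ok — holds.
So (c) is satisfied (F OR F OR T).
So (2) is satisfied (T AND T AND T).
Overall: F OR T → true.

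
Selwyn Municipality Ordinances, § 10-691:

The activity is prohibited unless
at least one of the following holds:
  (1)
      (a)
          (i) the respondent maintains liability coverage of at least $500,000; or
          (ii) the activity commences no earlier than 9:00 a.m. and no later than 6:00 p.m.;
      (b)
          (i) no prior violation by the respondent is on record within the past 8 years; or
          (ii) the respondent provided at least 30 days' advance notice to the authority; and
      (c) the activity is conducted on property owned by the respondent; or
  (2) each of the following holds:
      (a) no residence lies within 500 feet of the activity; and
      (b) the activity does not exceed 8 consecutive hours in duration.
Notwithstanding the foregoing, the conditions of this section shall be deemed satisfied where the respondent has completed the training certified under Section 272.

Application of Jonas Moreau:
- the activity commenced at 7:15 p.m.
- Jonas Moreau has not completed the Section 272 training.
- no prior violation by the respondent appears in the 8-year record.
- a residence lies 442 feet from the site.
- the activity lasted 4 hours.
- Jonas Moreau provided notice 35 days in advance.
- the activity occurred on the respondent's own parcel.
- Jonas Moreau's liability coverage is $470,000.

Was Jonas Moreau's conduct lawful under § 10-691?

(i) coverage ≥ $500,000 — not met.
(ii) start within hours — not satisfied.
(a) = F OR F = false.
(i) no prior violation — holds.
(ii) ≥30 days' notice — met.
(b) = T OR T = true.
(c) own property — met.
(1): F AND T AND T → false.
(a) no residence in 500 ft — not satisfied.
(b) ≤ 8 hrs duration — holds.
(2): F AND T → false.
So Overall is not satisfied (F OR F).
Exception (training certified) — not satisfied.
Result: main false OR exception false → false.

No — unlawful.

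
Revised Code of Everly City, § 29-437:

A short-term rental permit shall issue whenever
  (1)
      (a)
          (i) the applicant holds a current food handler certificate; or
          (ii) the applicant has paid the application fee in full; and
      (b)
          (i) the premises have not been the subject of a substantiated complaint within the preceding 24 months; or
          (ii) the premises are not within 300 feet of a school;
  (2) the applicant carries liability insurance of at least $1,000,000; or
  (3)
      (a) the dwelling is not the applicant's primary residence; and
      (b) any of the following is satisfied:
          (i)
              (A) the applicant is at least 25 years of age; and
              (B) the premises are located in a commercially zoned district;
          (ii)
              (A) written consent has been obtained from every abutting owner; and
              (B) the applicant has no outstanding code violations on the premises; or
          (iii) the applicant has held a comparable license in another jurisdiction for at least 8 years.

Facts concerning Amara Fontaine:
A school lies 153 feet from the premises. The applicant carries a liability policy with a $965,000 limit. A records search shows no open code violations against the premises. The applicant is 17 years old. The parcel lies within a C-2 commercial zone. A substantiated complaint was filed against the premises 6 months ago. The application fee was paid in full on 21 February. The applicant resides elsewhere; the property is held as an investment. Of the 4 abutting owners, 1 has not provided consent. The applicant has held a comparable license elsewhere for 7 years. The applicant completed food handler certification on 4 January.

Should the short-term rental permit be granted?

No — denied.

(i) food handler cert. — holds.
(ii) fee paid — met.
(a): T OR T → true.
(i) no complaint in 24 mo. — not satisfied.
(ii) ≥300 ft from school — fails.
(b): F OR F → false.
(1) = T AND F = false.
(2) insurance ≥ $1,000,000 — not met.
(a) not (primary residence) — holds.
(A) age ≥ 25 — not met.
(B) commercially zoned — met.
So (i) is not satisfied (F AND T).
(A) all abutters consent — fails.
(B) no code violations — holds.
(ii) = F AND T = false.
(iii) prior license ≥ 8 yr — fails.
(b): F OR F OR F → false.
(3): T AND F → false.
Overall: F OR F OR F → false.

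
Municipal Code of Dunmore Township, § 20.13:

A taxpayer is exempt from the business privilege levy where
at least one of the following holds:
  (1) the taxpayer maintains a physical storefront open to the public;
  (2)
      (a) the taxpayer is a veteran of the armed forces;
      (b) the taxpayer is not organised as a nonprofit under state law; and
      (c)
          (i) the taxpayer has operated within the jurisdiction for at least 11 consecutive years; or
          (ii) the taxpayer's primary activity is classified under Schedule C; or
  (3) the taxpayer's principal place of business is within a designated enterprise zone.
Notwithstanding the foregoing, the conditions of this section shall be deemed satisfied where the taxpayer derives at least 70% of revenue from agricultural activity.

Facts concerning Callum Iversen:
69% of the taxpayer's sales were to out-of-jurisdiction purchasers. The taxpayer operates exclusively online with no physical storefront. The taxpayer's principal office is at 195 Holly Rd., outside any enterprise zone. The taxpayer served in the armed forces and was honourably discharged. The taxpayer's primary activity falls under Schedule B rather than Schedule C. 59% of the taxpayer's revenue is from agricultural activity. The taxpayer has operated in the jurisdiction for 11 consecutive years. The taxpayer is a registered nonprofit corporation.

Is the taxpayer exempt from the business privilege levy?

No — not exempt.

(1) has storefront — not met.
(a) veteran — satisfied.
(b) not (nonprofit) — not satisfied.
(i) ≥ 11 yrs in jurisdiction — met.
(ii) Schedule C activity — not met.
(c): T OR F → true.
(2): T AND F AND T → false.
(3) in enterprise zone — fails.
So Overall is not satisfied (F OR F OR F).
Exception (≥70% agricultural) — not satisfied.
Result: main false OR exception false → false.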